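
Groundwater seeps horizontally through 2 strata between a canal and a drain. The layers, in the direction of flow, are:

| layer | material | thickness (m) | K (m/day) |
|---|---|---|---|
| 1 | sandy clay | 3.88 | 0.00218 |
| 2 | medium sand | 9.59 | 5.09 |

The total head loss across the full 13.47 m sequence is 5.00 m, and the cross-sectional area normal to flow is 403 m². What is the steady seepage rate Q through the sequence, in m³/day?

1.13

Flow is perpendicular to layering, so the layers act in series and the equivalent K is the thickness-weighted harmonic mean.
Total thickness L = 3.88 + 9.59 = 13.47 m.
Σ(b_i/K_i) = 3.88/0.00218 + 9.59/5.09 = 1782 d.
K_eq = L / Σ(b_i/K_i) = 13.47 / 1782 = 0.007560 m/day.
Q = K_eq · A · (Δh/L) = 0.007560 × 403 × (5.00/13.47) = 1.131 m³/day.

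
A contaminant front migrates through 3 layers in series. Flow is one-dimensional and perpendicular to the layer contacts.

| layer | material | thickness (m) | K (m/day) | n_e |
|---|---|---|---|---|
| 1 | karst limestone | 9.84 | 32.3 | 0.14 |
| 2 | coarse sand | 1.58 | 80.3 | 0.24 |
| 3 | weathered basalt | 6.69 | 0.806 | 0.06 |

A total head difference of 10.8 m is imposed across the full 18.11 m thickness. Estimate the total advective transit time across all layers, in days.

With flow normal to the layers, continuity requires the same specific discharge q through every layer.
Σ(b_i/K_i) = 9.84/32.3 + 1.58/80.3 + 6.69/0.806 = 8.625 d.
q = Δh / Σ(b_i/K_i) = 10.8 / 8.625 = 1.252 m/day.
In each layer the seepage velocity is v_i = q/n_i, so the layer transit time is t_i = b_i·n_i / q:
  layer 1 (karst limestone): t_1 = 9.84 × 0.14 / 1.252 = 1.100 d
  layer 2 (coarse sand): t_2 = 1.58 × 0.24 / 1.252 = 0.3028 d
  layer 3 (weathered basalt): t_3 = 6.69 × 0.06 / 1.252 = 0.3205 d
Total t = Σ t_i = 1.723 days.

1.72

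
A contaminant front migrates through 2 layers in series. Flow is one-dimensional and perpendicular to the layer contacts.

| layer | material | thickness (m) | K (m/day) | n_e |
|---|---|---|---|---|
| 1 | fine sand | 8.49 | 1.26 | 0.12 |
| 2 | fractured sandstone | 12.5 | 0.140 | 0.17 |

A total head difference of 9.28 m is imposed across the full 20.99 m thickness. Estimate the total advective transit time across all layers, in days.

With flow normal to the layers, continuity requires the same specific discharge q through every layer.
Σ(b_i/K_i) = 8.49/1.26 + 12.5/0.140 = 96.02 d.
q = Δh / Σ(b_i/K_i) = 9.28 / 96.02 = 0.09664 m/day.
In each layer the seepage velocity is v_i = q/n_i, so the layer transit time is t_i = b_i·n_i / q:
  layer 1 (fine sand): t_1 = 8.49 × 0.12 / 0.09664 = 10.54 d
  layer 2 (fractured sandstone): t_2 = 12.5 × 0.17 / 0.09664 = 21.99 d
Total t = Σ t_i = 32.53 days.

32.5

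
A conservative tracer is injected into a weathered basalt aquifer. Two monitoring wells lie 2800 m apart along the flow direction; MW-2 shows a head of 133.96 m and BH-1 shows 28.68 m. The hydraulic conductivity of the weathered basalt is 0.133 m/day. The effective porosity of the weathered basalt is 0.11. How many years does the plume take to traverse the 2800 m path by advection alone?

169

Hydraulic gradient i = (133.96 − 28.68) / 2800 = 105.28 / 2800 = 0.03760.
Darcy flux q = K · i = 0.1330 × 0.03760 = 0.005001 m/day.
Seepage velocity v = q / n_e = 0.005001 / 0.11 = 0.04546 m/day.
Travel time t = L / v = 2800 / 0.04546 = 61590 days = 168.6 years.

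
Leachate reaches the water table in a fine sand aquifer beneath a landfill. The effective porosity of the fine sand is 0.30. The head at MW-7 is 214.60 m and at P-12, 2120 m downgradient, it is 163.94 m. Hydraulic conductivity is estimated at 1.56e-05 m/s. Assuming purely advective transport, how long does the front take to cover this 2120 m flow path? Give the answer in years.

Convert K: 1.56e-05 m/s × 86400 = 1.348 m/day.
Hydraulic gradient i = (214.60 − 163.94) / 2120 = 50.66 / 2120 = 0.02390.
Darcy flux q = K · i = 1.348 × 0.02390 = 0.03221 m/day.
Seepage velocity v = q / n_e = 0.03221 / 0.30 = 0.1074 m/day.
Travel time t = L / v = 2120 / 0.1074 = 19746 days = 54.06 years.

54.1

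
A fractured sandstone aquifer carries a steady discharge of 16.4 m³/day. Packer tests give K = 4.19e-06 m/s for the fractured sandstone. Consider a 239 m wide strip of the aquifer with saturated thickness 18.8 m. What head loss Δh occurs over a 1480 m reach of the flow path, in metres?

Convert K: 4.19e-06 m/s × 86400 = 0.3620 m/day.
Cross-sectional area A = 239 × 18.8 = 4493 m².
From Q = K·A·i, i = Q / (K·A) = 16.4 / (0.3620 × 4493) = 0.01008.
Head loss Δh = i · L = 0.01008 × 1480 = 14.92 m.

14.9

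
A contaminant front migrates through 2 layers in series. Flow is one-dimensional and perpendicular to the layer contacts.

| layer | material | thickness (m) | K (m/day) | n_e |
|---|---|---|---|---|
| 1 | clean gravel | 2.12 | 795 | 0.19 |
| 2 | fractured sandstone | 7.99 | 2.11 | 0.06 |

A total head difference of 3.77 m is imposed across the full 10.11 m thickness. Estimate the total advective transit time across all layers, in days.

0.887

With flow normal to the layers, continuity requires the same specific discharge q through every layer.
Σ(b_i/K_i) = 2.12/795 + 7.99/2.11 = 3.789 d.
q = Δh / Σ(b_i/K_i) = 3.77 / 3.789 = 0.9949 m/day.
In each layer the seepage velocity is v_i = q/n_i, so the layer transit time is t_i = b_i·n_i / q:
  layer 1 (clean gravel): t_1 = 2.12 × 0.19 / 0.9949 = 0.4049 d
  layer 2 (fractured sandstone): t_2 = 7.99 × 0.06 / 0.9949 = 0.4819 d
Total t = Σ t_i = 0.8867 days.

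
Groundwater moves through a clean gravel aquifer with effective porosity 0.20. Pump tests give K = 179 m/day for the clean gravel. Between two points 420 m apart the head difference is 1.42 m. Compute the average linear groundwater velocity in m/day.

Hydraulic gradient i = Δh / L = 1.42 / 420 = 0.003381.
Darcy flux q = K · i = 179.0 × 0.003381 = 0.6052 m/day.
Seepage velocity v = q / n_e = 0.6052 / 0.20 = 3.026 m/day.

3.03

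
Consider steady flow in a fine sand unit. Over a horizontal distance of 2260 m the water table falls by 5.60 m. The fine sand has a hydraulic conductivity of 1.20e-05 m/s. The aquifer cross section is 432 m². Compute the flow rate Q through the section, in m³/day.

Convert K: 1.20e-05 m/s × 86400 = 1.037 m/day.
Hydraulic gradient i = Δh / L = 5.60 / 2260 = 0.002478.
Darcy's law: Q = K · A · i = 1.037 × 432.0 × 0.002478 = 1.110 m³/day.

1.11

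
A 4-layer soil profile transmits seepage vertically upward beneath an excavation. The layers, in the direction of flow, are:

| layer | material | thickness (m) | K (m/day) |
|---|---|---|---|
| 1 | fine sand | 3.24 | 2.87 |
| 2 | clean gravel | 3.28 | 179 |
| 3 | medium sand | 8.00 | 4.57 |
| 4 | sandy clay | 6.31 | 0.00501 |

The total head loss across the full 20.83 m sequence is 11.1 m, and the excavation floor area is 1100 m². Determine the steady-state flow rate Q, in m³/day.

Flow is perpendicular to layering, so the layers act in series and the equivalent K is the thickness-weighted harmonic mean.
Total thickness L = 3.24 + 3.28 + 8.00 + 6.31 = 20.83 m.
Σ(b_i/K_i) = 3.24/2.87 + 3.28/179 + 8.00/4.57 + 6.31/0.00501 = 1262 d.
K_eq = L / Σ(b_i/K_i) = 20.83 / 1262 = 0.01650 m/day.
Q = K_eq · A · (Δh/L) = 0.01650 × 1100 × (11.1/20.83) = 9.672 m³/day.

9.67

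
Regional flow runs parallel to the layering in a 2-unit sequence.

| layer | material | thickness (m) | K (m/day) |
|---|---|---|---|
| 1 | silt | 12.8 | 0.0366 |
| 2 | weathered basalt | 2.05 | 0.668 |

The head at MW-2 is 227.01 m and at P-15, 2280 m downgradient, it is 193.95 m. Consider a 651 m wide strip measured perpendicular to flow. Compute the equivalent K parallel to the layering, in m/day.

Flow is parallel to layering, so each bed carries its own Darcy discharge and the transmissivities add.
Σ(K_i·b_i) = 0.0366×12.8 + 0.668×2.05 = 1.838 m²/day.
Total thickness b = 14.85 m, so K_eq = Σ(K_i·b_i)/b = 0.1238 m/day.

0.124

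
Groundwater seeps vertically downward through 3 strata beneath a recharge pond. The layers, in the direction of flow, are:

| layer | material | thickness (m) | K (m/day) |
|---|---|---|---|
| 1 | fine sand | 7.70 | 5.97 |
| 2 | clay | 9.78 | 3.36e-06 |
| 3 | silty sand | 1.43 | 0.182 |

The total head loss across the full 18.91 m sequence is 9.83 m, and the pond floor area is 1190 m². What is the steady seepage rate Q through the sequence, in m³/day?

0.00402

Flow is perpendicular to layering, so the layers act in series and the equivalent K is the thickness-weighted harmonic mean.
Total thickness L = 7.70 + 9.78 + 1.43 = 18.91 m.
Σ(b_i/K_i) = 7.70/5.97 + 9.78/3.36e-06 + 1.43/0.182 = 2.911e+06 d.
K_eq = L / Σ(b_i/K_i) = 18.91 / 2.911e+06 = 6.497e-06 m/day.
Q = K_eq · A · (Δh/L) = 6.497e-06 × 1190 × (9.83/18.91) = 0.004019 m³/day.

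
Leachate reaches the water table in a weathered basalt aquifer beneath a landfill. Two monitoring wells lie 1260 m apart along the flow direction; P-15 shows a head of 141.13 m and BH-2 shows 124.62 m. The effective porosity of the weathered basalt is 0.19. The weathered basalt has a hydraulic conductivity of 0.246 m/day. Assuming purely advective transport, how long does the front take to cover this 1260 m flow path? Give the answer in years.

Hydraulic gradient i = (141.13 − 124.62) / 1260 = 16.51 / 1260 = 0.01310.
Darcy flux q = K · i = 0.2460 × 0.01310 = 0.003223 m/day.
Seepage velocity v = q / n_e = 0.003223 / 0.19 = 0.01697 m/day.
Travel time t = L / v = 1260 / 0.01697 = 74270 days = 203.3 years.

203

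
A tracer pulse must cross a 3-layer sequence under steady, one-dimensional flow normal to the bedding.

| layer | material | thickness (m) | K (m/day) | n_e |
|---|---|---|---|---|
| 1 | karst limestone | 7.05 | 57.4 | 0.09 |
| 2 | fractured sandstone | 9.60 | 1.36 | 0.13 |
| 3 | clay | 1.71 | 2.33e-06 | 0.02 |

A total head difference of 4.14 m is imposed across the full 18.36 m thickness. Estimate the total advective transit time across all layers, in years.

With flow normal to the layers, continuity requires the same specific discharge q through every layer.
Σ(b_i/K_i) = 7.05/57.4 + 9.60/1.36 + 1.71/2.33e-06 = 7.339e+05 d.
q = Δh / Σ(b_i/K_i) = 4.14 / 7.339e+05 = 5.641e-06 m/day.
In each layer the seepage velocity is v_i = q/n_i, so the layer transit time is t_i = b_i·n_i / q:
  layer 1 (karst limestone): t_1 = 7.05 × 0.09 / 5.641e-06 = 1.125e+05 d
  layer 2 (fractured sandstone): t_2 = 9.60 × 0.13 / 5.641e-06 = 2.212e+05 d
  layer 3 (clay): t_3 = 1.71 × 0.02 / 5.641e-06 = 6063 d
Total t = Σ t_i = 3.398e+05 days = 930.3 years.

930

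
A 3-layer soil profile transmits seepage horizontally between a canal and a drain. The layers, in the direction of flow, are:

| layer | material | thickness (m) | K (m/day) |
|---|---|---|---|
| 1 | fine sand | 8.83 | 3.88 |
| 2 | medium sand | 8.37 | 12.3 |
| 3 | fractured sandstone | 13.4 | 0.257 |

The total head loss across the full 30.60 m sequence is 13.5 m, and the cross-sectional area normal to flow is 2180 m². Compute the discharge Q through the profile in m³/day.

534

Flow is perpendicular to layering, so the layers act in series and the equivalent K is the thickness-weighted harmonic mean.
Total thickness L = 8.83 + 8.37 + 13.4 = 30.60 m.
Σ(b_i/K_i) = 8.83/3.88 + 8.37/12.3 + 13.4/0.257 = 55.10 d.
K_eq = L / Σ(b_i/K_i) = 30.60 / 55.10 = 0.5554 m/day.
Q = K_eq · A · (Δh/L) = 0.5554 × 2180 × (13.5/30.60) = 534.2 m³/day.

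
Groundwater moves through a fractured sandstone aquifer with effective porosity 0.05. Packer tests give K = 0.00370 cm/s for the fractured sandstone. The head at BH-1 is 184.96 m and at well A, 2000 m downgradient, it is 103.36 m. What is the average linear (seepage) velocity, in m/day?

2.61

Convert K: 0.00370 cm/s × 864 = 3.197 m/day.
Hydraulic gradient i = (184.96 − 103.36) / 2000 = 81.6 / 2000 = 0.04080.
Darcy flux q = K · i = 3.197 × 0.04080 = 0.1304 m/day.
Seepage velocity v = q / n_e = 0.1304 / 0.05 = 2.609 m/day.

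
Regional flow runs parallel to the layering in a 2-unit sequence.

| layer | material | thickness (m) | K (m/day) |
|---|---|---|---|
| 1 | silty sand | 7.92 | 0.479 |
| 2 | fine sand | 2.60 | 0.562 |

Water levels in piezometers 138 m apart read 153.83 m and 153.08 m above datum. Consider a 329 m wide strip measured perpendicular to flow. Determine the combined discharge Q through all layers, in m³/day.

Flow is parallel to layering, so each bed carries its own Darcy discharge and the transmissivities add.
Σ(K_i·b_i) = 0.479×7.92 + 0.562×2.60 = 5.255 m²/day.
Hydraulic gradient i = (153.83 − 153.08) / 138 = 0.75 / 138 = 0.005435.
Q = Σ(K_i·b_i) · W · i = 5.255 × 329 × 0.005435 = 9.396 m³/day.

9.40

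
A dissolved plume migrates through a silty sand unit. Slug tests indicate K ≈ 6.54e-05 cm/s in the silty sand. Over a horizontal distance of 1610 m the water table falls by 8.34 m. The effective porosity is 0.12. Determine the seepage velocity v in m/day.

Convert K: 6.54e-05 cm/s × 864 = 0.05651 m/day.
Hydraulic gradient i = Δh / L = 8.34 / 1610 = 0.005180.
Darcy flux q = K · i = 0.05651 × 0.005180 = 0.0002927 m/day.
Seepage velocity v = q / n_e = 0.0002927 / 0.12 = 0.002439 m/day.

0.00244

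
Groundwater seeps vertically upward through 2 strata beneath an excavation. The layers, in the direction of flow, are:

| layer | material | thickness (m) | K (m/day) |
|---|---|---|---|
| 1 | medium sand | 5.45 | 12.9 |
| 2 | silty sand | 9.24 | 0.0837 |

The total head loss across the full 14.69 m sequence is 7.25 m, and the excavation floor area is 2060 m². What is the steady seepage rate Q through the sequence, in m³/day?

Flow is perpendicular to layering, so the layers act in series and the equivalent K is the thickness-weighted harmonic mean.
Total thickness L = 5.45 + 9.24 = 14.69 m.
Σ(b_i/K_i) = 5.45/12.9 + 9.24/0.0837 = 110.8 d.
K_eq = L / Σ(b_i/K_i) = 14.69 / 110.8 = 0.1326 m/day.
Q = K_eq · A · (Δh/L) = 0.1326 × 2060 × (7.25/14.69) = 134.8 m³/day.

135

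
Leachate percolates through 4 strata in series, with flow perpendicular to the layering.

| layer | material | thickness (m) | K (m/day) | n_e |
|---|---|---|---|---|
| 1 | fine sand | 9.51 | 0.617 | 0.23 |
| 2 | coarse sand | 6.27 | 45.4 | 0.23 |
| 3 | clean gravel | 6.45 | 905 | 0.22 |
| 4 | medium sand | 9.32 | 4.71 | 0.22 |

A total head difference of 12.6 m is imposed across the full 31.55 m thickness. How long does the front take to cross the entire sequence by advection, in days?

9.88

With flow normal to the layers, continuity requires the same specific discharge q through every layer.
Σ(b_i/K_i) = 9.51/0.617 + 6.27/45.4 + 6.45/905 + 9.32/4.71 = 17.54 d.
q = Δh / Σ(b_i/K_i) = 12.6 / 17.54 = 0.7185 m/day.
In each layer the seepage velocity is v_i = q/n_i, so the layer transit time is t_i = b_i·n_i / q:
  layer 1 (fine sand): t_1 = 9.51 × 0.23 / 0.7185 = 3.044 d
  layer 2 (coarse sand): t_2 = 6.27 × 0.23 / 0.7185 = 2.007 d
  layer 3 (clean gravel): t_3 = 6.45 × 0.22 / 0.7185 = 1.975 d
  layer 4 (medium sand): t_4 = 9.32 × 0.22 / 0.7185 = 2.854 d
Total t = Σ t_i = 9.880 days.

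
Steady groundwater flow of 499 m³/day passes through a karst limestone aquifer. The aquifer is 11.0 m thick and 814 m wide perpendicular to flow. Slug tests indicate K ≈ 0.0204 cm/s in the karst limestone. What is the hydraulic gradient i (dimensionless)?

0.00316

Convert K: 0.0204 cm/s × 864 = 17.63 m/day.
Cross-sectional area A = 814 × 11.0 = 8954 m².
From Q = K·A·i, i = Q / (K·A) = 499 / (17.63 × 8954) = 0.003162.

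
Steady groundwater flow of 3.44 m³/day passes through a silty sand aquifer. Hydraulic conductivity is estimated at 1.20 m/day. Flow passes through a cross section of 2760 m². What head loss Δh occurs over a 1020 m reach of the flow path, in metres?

From Q = K·A·i, i = Q / (K·A) = 3.44 / (1.200 × 2760) = 0.001039.
Head loss Δh = i · L = 0.001039 × 1020 = 1.059 m.

1.06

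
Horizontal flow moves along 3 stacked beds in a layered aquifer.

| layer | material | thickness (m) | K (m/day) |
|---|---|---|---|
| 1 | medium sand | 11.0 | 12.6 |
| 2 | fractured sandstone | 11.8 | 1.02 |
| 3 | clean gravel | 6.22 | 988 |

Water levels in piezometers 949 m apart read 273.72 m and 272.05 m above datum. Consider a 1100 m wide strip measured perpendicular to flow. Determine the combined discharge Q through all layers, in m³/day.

Flow is parallel to layering, so each bed carries its own Darcy discharge and the transmissivities add.
Σ(K_i·b_i) = 12.6×11.0 + 1.02×11.8 + 988×6.22 = 6296 m²/day.
Hydraulic gradient i = (273.72 − 272.05) / 949 = 1.67 / 949 = 0.001760.
Q = Σ(K_i·b_i) · W · i = 6296 × 1100 × 0.001760 = 12187 m³/day.

12200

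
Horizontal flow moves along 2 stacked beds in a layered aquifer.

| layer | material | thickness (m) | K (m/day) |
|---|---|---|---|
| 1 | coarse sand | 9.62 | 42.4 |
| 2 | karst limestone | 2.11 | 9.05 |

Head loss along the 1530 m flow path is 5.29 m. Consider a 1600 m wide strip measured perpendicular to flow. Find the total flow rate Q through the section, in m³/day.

Flow is parallel to layering, so each bed carries its own Darcy discharge and the transmissivities add.
Σ(K_i·b_i) = 42.4×9.62 + 9.05×2.11 = 427.0 m²/day.
Hydraulic gradient i = Δh / L = 5.29 / 1530 = 0.003458.
Q = Σ(K_i·b_i) · W · i = 427.0 × 1600 × 0.003458 = 2362 m³/day.

2360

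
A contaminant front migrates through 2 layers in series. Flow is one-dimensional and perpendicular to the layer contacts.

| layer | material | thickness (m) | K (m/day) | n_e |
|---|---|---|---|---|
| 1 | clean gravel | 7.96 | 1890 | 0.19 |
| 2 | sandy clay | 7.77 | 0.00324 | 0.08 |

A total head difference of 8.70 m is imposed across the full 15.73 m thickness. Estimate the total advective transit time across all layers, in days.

With flow normal to the layers, continuity requires the same specific discharge q through every layer.
Σ(b_i/K_i) = 7.96/1890 + 7.77/0.00324 = 2398 d.
q = Δh / Σ(b_i/K_i) = 8.70 / 2398 = 0.003628 m/day.
In each layer the seepage velocity is v_i = q/n_i, so the layer transit time is t_i = b_i·n_i / q:
  layer 1 (clean gravel): t_1 = 7.96 × 0.19 / 0.003628 = 416.9 d
  layer 2 (sandy clay): t_2 = 7.77 × 0.08 / 0.003628 = 171.3 d
Total t = Σ t_i = 588.2 days.

588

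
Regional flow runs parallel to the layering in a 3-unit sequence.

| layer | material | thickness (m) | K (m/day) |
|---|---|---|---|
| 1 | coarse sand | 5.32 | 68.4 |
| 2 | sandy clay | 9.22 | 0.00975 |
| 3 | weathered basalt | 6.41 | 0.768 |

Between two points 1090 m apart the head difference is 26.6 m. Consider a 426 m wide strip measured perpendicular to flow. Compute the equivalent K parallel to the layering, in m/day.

Flow is parallel to layering, so each bed carries its own Darcy discharge and the transmissivities add.
Σ(K_i·b_i) = 68.4×5.32 + 0.00975×9.22 + 0.768×6.41 = 368.9 m²/day.
Total thickness b = 20.95 m, so K_eq = Σ(K_i·b_i)/b = 17.61 m/day.

17.6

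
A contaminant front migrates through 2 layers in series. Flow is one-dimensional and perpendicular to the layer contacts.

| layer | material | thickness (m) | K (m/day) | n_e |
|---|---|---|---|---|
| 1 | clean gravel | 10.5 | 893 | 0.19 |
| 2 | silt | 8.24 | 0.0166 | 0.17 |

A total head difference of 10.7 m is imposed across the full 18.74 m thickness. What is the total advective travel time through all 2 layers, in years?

0.431

With flow normal to the layers, continuity requires the same specific discharge q through every layer.
Σ(b_i/K_i) = 10.5/893 + 8.24/0.0166 = 496.4 d.
q = Δh / Σ(b_i/K_i) = 10.7 / 496.4 = 0.02156 m/day.
In each layer the seepage velocity is v_i = q/n_i, so the layer transit time is t_i = b_i·n_i / q:
  layer 1 (clean gravel): t_1 = 10.5 × 0.19 / 0.02156 = 92.55 d
  layer 2 (silt): t_2 = 8.24 × 0.17 / 0.02156 = 64.99 d
Total t = Σ t_i = 157.5 days = 0.4313 years.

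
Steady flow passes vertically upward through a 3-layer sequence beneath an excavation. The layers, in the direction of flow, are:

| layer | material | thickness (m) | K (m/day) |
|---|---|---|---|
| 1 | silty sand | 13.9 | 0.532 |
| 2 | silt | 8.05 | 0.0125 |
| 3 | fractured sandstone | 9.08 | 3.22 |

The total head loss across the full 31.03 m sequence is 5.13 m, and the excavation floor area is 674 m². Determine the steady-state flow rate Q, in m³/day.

Flow is perpendicular to layering, so the layers act in series and the equivalent K is the thickness-weighted harmonic mean.
Total thickness L = 13.9 + 8.05 + 9.08 = 31.03 m.
Σ(b_i/K_i) = 13.9/0.532 + 8.05/0.0125 + 9.08/3.22 = 672.9 d.
K_eq = L / Σ(b_i/K_i) = 31.03 / 672.9 = 0.04611 m/day.
Q = K_eq · A · (Δh/L) = 0.04611 × 674 × (5.13/31.03) = 5.138 m³/day.

5.14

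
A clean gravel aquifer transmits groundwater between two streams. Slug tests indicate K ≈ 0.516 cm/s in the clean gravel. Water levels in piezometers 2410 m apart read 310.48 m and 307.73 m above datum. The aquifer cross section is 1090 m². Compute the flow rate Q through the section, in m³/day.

Convert K: 0.516 cm/s × 864 = 445.8 m/day.
Hydraulic gradient i = (310.48 − 307.73) / 2410 = 2.75 / 2410 = 0.001141.
Darcy's law: Q = K · A · i = 445.8 × 1090 × 0.001141 = 554.5 m³/day.

555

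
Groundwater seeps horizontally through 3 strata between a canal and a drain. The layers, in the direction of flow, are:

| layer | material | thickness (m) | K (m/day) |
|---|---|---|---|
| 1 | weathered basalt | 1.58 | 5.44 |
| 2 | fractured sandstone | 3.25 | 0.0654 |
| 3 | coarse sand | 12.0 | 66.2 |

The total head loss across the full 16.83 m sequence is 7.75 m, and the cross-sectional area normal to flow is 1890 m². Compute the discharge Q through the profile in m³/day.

Flow is perpendicular to layering, so the layers act in series and the equivalent K is the thickness-weighted harmonic mean.
Total thickness L = 1.58 + 3.25 + 12.0 = 16.83 m.
Σ(b_i/K_i) = 1.58/5.44 + 3.25/0.0654 + 12.0/66.2 = 50.17 d.
K_eq = L / Σ(b_i/K_i) = 16.83 / 50.17 = 0.3355 m/day.
Q = K_eq · A · (Δh/L) = 0.3355 × 1890 × (7.75/16.83) = 292.0 m³/day.

292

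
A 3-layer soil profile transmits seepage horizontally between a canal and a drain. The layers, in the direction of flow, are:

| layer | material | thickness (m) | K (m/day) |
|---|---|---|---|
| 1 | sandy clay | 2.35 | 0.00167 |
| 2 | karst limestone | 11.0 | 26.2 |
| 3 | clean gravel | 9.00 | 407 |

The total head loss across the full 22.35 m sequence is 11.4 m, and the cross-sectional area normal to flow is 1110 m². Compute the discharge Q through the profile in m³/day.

Flow is perpendicular to layering, so the layers act in series and the equivalent K is the thickness-weighted harmonic mean.
Total thickness L = 2.35 + 11.0 + 9.00 = 22.35 m.
Σ(b_i/K_i) = 2.35/0.00167 + 11.0/26.2 + 9.00/407 = 1408 d.
K_eq = L / Σ(b_i/K_i) = 22.35 / 1408 = 0.01588 m/day.
Q = K_eq · A · (Δh/L) = 0.01588 × 1110 × (11.4/22.35) = 8.990 m³/day.

8.99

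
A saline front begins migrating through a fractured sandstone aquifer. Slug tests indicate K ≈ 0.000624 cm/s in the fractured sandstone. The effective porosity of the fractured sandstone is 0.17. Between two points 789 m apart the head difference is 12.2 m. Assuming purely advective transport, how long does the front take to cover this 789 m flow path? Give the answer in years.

44.1

Convert K: 0.000624 cm/s × 864 = 0.5391 m/day.
Hydraulic gradient i = Δh / L = 12.2 / 789 = 0.01546.
Darcy flux q = K · i = 0.5391 × 0.01546 = 0.008336 m/day.
Seepage velocity v = q / n_e = 0.008336 / 0.17 = 0.04904 m/day.
Travel time t = L / v = 789 / 0.04904 = 16090 days = 44.05 years.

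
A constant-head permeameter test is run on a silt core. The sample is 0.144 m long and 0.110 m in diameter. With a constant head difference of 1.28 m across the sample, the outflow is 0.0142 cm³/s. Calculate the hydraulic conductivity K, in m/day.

Cross-sectional area A = π·(d/2)² = π × (0.110/2)² = 0.009503 m².
Convert discharge: 0.0142 cm³/s = 1.420e-08 m³/s.
Darcy's law rearranged: K = Q·L / (A·Δh) = 1.420e-08 × 0.144 / (0.009503 × 1.28) = 1.681e-07 m/s = 0.01452 m/day.

0.0145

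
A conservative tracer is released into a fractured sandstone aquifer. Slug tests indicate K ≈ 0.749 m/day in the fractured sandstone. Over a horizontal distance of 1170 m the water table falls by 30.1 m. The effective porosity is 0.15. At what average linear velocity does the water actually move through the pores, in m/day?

0.128

Hydraulic gradient i = Δh / L = 30.1 / 1170 = 0.02573.
Darcy flux q = K · i = 0.7490 × 0.02573 = 0.01927 m/day.
Seepage velocity v = q / n_e = 0.01927 / 0.15 = 0.1285 m/day.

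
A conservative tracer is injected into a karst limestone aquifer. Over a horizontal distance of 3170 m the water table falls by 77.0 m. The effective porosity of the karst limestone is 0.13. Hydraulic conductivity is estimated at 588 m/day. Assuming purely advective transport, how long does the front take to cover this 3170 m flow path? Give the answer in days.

Hydraulic gradient i = Δh / L = 77.0 / 3170 = 0.02429.
Darcy flux q = K · i = 588.0 × 0.02429 = 14.28 m/day.
Seepage velocity v = q / n_e = 14.28 / 0.13 = 109.9 m/day.
Travel time t = L / v = 3170 / 109.9 = 28.85 days.

28.9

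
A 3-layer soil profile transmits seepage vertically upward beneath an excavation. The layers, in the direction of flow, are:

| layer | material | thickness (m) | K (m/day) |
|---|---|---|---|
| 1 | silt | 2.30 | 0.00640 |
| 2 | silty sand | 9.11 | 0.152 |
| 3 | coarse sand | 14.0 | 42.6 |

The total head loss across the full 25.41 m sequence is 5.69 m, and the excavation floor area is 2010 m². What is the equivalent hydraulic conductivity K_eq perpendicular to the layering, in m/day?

Flow is perpendicular to layering, so the layers act in series and the equivalent K is the thickness-weighted harmonic mean.
Total thickness L = 2.30 + 9.11 + 14.0 = 25.41 m.
Σ(b_i/K_i) = 2.30/0.00640 + 9.11/0.152 + 14.0/42.6 = 419.6 d.
K_eq = L / Σ(b_i/K_i) = 25.41 / 419.6 = 0.06055 m/day.

0.0606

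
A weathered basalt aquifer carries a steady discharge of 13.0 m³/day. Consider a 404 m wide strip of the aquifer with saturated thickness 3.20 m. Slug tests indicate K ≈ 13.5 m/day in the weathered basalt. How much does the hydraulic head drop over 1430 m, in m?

Cross-sectional area A = 404 × 3.20 = 1293 m².
From Q = K·A·i, i = Q / (K·A) = 13.0 / (13.50 × 1293) = 0.0007449.
Head loss Δh = i · L = 0.0007449 × 1430 = 1.065 m.

1.07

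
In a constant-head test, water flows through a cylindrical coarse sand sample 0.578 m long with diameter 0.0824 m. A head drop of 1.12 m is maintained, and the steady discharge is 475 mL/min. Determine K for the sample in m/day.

66.2

Cross-sectional area A = π·(d/2)² = π × (0.0824/2)² = 0.005333 m².
Convert discharge: 475 mL/min = 7.917e-06 m³/s.
Darcy's law rearranged: K = Q·L / (A·Δh) = 7.917e-06 × 0.578 / (0.005333 × 1.12) = 0.0007661 m/s = 66.19 m/day.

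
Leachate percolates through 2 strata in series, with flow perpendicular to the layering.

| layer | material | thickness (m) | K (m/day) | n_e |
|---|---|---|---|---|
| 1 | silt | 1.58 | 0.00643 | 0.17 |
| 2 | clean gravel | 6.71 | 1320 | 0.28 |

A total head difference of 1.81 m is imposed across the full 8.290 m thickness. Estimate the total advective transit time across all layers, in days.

With flow normal to the layers, continuity requires the same specific discharge q through every layer.
Σ(b_i/K_i) = 1.58/0.00643 + 6.71/1320 = 245.7 d.
q = Δh / Σ(b_i/K_i) = 1.81 / 245.7 = 0.007366 m/day.
In each layer the seepage velocity is v_i = q/n_i, so the layer transit time is t_i = b_i·n_i / q:
  layer 1 (silt): t_1 = 1.58 × 0.17 / 0.007366 = 36.47 d
  layer 2 (clean gravel): t_2 = 6.71 × 0.28 / 0.007366 = 255.1 d
Total t = Σ t_i = 291.5 days.

292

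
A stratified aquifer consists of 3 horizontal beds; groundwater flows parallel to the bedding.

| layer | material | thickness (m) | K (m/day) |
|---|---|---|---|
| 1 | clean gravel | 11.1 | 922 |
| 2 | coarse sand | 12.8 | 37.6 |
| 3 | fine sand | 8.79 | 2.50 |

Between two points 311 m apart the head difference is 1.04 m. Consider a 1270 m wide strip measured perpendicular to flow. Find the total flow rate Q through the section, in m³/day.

45600

Flow is parallel to layering, so each bed carries its own Darcy discharge and the transmissivities add.
Σ(K_i·b_i) = 922×11.1 + 37.6×12.8 + 2.50×8.79 = 10737 m²/day.
Hydraulic gradient i = Δh / L = 1.04 / 311 = 0.003344.
Q = Σ(K_i·b_i) · W · i = 10737 × 1270 × 0.003344 = 45601 m³/day.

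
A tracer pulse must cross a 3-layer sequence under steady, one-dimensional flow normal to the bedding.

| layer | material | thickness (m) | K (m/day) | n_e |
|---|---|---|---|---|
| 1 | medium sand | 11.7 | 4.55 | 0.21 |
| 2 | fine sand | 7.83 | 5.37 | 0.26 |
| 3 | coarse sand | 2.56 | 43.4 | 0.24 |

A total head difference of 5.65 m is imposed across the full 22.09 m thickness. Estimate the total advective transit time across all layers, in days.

With flow normal to the layers, continuity requires the same specific discharge q through every layer.
Σ(b_i/K_i) = 11.7/4.55 + 7.83/5.37 + 2.56/43.4 = 4.089 d.
q = Δh / Σ(b_i/K_i) = 5.65 / 4.089 = 1.382 m/day.
In each layer the seepage velocity is v_i = q/n_i, so the layer transit time is t_i = b_i·n_i / q:
  layer 1 (medium sand): t_1 = 11.7 × 0.21 / 1.382 = 1.778 d
  layer 2 (fine sand): t_2 = 7.83 × 0.26 / 1.382 = 1.473 d
  layer 3 (coarse sand): t_3 = 2.56 × 0.24 / 1.382 = 0.4446 d
Total t = Σ t_i = 3.696 days.

3.70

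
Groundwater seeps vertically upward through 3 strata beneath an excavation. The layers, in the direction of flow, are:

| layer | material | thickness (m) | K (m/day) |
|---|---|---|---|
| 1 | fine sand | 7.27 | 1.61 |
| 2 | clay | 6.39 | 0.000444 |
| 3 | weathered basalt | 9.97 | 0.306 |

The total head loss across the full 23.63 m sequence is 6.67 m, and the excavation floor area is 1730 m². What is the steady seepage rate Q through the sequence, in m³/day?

Flow is perpendicular to layering, so the layers act in series and the equivalent K is the thickness-weighted harmonic mean.
Total thickness L = 7.27 + 6.39 + 9.97 = 23.63 m.
Σ(b_i/K_i) = 7.27/1.61 + 6.39/0.000444 + 9.97/0.306 = 14429 d.
K_eq = L / Σ(b_i/K_i) = 23.63 / 14429 = 0.001638 m/day.
Q = K_eq · A · (Δh/L) = 0.001638 × 1730 × (6.67/23.63) = 0.7997 m³/day.

0.800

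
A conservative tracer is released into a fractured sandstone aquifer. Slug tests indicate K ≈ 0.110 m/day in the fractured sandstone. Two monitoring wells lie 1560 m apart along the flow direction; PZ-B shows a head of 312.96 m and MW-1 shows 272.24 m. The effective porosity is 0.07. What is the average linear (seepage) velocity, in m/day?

0.0410

Hydraulic gradient i = (312.96 − 272.24) / 1560 = 40.72 / 1560 = 0.02610.
Darcy flux q = K · i = 0.1100 × 0.02610 = 0.002871 m/day.
Seepage velocity v = q / n_e = 0.002871 / 0.07 = 0.04102 m/day.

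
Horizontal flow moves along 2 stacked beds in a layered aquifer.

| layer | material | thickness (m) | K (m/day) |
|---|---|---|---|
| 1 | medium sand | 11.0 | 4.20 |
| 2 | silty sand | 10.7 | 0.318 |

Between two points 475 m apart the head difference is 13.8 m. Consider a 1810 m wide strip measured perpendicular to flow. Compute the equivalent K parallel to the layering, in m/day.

Flow is parallel to layering, so each bed carries its own Darcy discharge and the transmissivities add.
Σ(K_i·b_i) = 4.20×11.0 + 0.318×10.7 = 49.60 m²/day.
Total thickness b = 21.70 m, so K_eq = Σ(K_i·b_i)/b = 2.286 m/day.

2.29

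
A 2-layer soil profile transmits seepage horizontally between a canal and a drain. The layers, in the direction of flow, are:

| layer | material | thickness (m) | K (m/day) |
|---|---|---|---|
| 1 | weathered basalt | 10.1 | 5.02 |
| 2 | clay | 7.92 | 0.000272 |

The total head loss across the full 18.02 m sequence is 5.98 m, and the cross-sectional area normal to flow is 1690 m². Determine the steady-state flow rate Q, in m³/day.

0.347

Flow is perpendicular to layering, so the layers act in series and the equivalent K is the thickness-weighted harmonic mean.
Total thickness L = 10.1 + 7.92 = 18.02 m.
Σ(b_i/K_i) = 10.1/5.02 + 7.92/0.000272 = 29120 d.
K_eq = L / Σ(b_i/K_i) = 18.02 / 29120 = 0.0006188 m/day.
Q = K_eq · A · (Δh/L) = 0.0006188 × 1690 × (5.98/18.02) = 0.3471 m³/day.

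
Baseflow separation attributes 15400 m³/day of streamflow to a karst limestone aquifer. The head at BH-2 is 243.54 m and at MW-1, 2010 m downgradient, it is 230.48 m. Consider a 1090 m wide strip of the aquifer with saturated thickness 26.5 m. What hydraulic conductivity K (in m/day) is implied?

82.1

Cross-sectional area A = 1090 × 26.5 = 28885 m².
Hydraulic gradient i = (243.54 − 230.48) / 2010 = 13.06 / 2010 = 0.006498.
From Q = K·A·i, K = Q / (A·i) = 15400 / (28885 × 0.006498) = 82.05 m/day.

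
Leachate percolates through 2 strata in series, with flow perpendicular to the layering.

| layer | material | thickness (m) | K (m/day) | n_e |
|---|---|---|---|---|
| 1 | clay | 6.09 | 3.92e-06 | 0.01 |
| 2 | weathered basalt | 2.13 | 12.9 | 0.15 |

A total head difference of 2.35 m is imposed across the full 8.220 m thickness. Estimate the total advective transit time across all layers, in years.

689

With flow normal to the layers, continuity requires the same specific discharge q through every layer.
Σ(b_i/K_i) = 6.09/3.92e-06 + 2.13/12.9 = 1.554e+06 d.
q = Δh / Σ(b_i/K_i) = 2.35 / 1.554e+06 = 1.513e-06 m/day.
In each layer the seepage velocity is v_i = q/n_i, so the layer transit time is t_i = b_i·n_i / q:
  layer 1 (clay): t_1 = 6.09 × 0.01 / 1.513e-06 = 40261 d
  layer 2 (weathered basalt): t_2 = 2.13 × 0.15 / 1.513e-06 = 2.112e+05 d
Total t = Σ t_i = 2.515e+05 days = 688.5 years.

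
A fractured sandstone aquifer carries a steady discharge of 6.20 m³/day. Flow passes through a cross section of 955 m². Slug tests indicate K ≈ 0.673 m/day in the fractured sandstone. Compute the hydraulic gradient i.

From Q = K·A·i, i = Q / (K·A) = 6.20 / (0.6730 × 955.0) = 0.009647.

0.00965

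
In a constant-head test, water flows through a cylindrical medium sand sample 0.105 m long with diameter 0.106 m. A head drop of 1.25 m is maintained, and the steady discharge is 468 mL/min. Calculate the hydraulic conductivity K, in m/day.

Cross-sectional area A = π·(d/2)² = π × (0.106/2)² = 0.008825 m².
Convert discharge: 468 mL/min = 7.800e-06 m³/s.
Darcy's law rearranged: K = Q·L / (A·Δh) = 7.800e-06 × 0.105 / (0.008825 × 1.25) = 7.425e-05 m/s = 6.415 m/day.

6.41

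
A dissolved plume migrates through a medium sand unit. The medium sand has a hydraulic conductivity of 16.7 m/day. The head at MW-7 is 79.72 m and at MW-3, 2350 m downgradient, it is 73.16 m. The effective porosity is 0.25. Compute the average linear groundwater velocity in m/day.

Hydraulic gradient i = (79.72 − 73.16) / 2350 = 6.56 / 2350 = 0.002791.
Darcy flux q = K · i = 16.70 × 0.002791 = 0.04662 m/day.
Seepage velocity v = q / n_e = 0.04662 / 0.25 = 0.1865 m/day.

0.186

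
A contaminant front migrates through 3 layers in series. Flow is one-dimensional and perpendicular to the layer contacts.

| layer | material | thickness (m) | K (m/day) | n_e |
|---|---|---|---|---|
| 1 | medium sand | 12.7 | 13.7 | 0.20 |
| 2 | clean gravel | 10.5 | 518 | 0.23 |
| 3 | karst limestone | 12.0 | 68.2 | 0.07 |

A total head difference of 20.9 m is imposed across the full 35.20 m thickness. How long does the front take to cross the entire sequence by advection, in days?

With flow normal to the layers, continuity requires the same specific discharge q through every layer.
Σ(b_i/K_i) = 12.7/13.7 + 10.5/518 + 12.0/68.2 = 1.123 d.
q = Δh / Σ(b_i/K_i) = 20.9 / 1.123 = 18.61 m/day.
In each layer the seepage velocity is v_i = q/n_i, so the layer transit time is t_i = b_i·n_i / q:
  layer 1 (medium sand): t_1 = 12.7 × 0.20 / 18.61 = 0.1365 d
  layer 2 (clean gravel): t_2 = 10.5 × 0.23 / 18.61 = 0.1298 d
  layer 3 (karst limestone): t_3 = 12.0 × 0.07 / 18.61 = 0.04514 d
Total t = Σ t_i = 0.3114 days.

0.311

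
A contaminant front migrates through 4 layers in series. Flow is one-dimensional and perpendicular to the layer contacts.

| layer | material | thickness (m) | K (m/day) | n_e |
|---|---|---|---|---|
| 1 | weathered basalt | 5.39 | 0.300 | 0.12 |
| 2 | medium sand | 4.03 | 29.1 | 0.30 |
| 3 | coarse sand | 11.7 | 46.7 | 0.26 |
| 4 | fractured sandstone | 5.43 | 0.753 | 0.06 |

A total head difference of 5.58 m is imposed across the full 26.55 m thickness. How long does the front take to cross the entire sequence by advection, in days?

With flow normal to the layers, continuity requires the same specific discharge q through every layer.
Σ(b_i/K_i) = 5.39/0.300 + 4.03/29.1 + 11.7/46.7 + 5.43/0.753 = 25.57 d.
q = Δh / Σ(b_i/K_i) = 5.58 / 25.57 = 0.2183 m/day.
In each layer the seepage velocity is v_i = q/n_i, so the layer transit time is t_i = b_i·n_i / q:
  layer 1 (weathered basalt): t_1 = 5.39 × 0.12 / 0.2183 = 2.964 d
  layer 2 (medium sand): t_2 = 4.03 × 0.30 / 0.2183 = 5.539 d
  layer 3 (coarse sand): t_3 = 11.7 × 0.26 / 0.2183 = 13.94 d
  layer 4 (fractured sandstone): t_4 = 5.43 × 0.06 / 0.2183 = 1.493 d
Total t = Σ t_i = 23.93 days.

23.9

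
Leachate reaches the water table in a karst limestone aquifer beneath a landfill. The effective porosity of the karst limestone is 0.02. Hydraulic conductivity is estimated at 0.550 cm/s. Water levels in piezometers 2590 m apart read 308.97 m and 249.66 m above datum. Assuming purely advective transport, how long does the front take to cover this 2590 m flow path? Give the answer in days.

4.76

Convert K: 0.550 cm/s × 864 = 475.2 m/day.
Hydraulic gradient i = (308.97 − 249.66) / 2590 = 59.31 / 2590 = 0.02290.
Darcy flux q = K · i = 475.2 × 0.02290 = 10.88 m/day.
Seepage velocity v = q / n_e = 10.88 / 0.02 = 544.1 m/day.
Travel time t = L / v = 2590 / 544.1 = 4.760 days.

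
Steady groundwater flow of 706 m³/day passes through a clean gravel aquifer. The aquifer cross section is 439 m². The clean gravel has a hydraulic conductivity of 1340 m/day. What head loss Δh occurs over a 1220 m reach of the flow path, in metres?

1.46

From Q = K·A·i, i = Q / (K·A) = 706 / (1340 × 439.0) = 0.001200.
Head loss Δh = i · L = 0.001200 × 1220 = 1.464 m.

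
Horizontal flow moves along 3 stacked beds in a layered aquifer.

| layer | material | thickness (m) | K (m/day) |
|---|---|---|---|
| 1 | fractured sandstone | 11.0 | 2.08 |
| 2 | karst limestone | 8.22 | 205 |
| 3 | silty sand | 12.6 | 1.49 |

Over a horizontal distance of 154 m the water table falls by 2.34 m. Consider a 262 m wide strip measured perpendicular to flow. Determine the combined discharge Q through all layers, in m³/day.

Flow is parallel to layering, so each bed carries its own Darcy discharge and the transmissivities add.
Σ(K_i·b_i) = 2.08×11.0 + 205×8.22 + 1.49×12.6 = 1727 m²/day.
Hydraulic gradient i = Δh / L = 2.34 / 154 = 0.01519.
Q = Σ(K_i·b_i) · W · i = 1727 × 262 × 0.01519 = 6874 m³/day.

6870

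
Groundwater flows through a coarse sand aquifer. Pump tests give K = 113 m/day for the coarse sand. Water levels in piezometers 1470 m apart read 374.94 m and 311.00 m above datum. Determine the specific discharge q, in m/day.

4.92

Hydraulic gradient i = (374.94 − 311.00) / 1470 = 63.94 / 1470 = 0.04350.
Specific discharge q = K · i = 113.0 × 0.04350 = 4.915 m/day.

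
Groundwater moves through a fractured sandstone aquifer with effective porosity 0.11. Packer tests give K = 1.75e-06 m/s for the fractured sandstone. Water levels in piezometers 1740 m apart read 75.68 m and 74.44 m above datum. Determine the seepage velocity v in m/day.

Convert K: 1.75e-06 m/s × 86400 = 0.1512 m/day.
Hydraulic gradient i = (75.68 − 74.44) / 1740 = 1.24 / 1740 = 0.0007126.
Darcy flux q = K · i = 0.1512 × 0.0007126 = 0.0001078 m/day.
Seepage velocity v = q / n_e = 0.0001078 / 0.11 = 0.0009796 m/day.

0.000980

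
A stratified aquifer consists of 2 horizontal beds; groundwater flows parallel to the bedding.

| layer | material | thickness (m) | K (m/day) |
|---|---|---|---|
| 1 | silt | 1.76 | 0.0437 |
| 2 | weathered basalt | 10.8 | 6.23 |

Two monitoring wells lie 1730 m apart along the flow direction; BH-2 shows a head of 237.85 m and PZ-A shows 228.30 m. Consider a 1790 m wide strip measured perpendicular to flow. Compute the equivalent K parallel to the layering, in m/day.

5.36

Flow is parallel to layering, so each bed carries its own Darcy discharge and the transmissivities add.
Σ(K_i·b_i) = 0.0437×1.76 + 6.23×10.8 = 67.36 m²/day.
Total thickness b = 12.56 m, so K_eq = Σ(K_i·b_i)/b = 5.363 m/day.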